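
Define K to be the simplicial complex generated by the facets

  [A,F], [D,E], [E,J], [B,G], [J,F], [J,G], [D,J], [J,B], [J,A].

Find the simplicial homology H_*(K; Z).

Order the vertices as A < B < D < E < F < G < J. Listing each simplex with vertices in this order, K has dimension 1 with simplices:

  0-simplices (7): A, B, D, E, F, G, J
  1-simplices (9): AF, AJ, BG, BJ, DE, DJ, EJ, FJ, GJ

giving chain groups C_0 ≅ Z^7, C_1 ≅ Z^9.

The boundary map ∂_1: C_1 → C_0 sends each edge [p,q] (with p < q) to q − p. For instance
  ∂BJ = J − B.
This gives a 7×9 integer matrix of rank 6; reducing to Smith normal form yields diagonal entries (1,1,1,1,1,1).

From H_k ≅ ker(∂_k) / im(∂_{k+1}) we obtain:

  H_0: rank C_0 − rank ∂_1 = 7 − 6 = 1, and the invariant factors of ∂_1 are all 1, so H_0 ≅ Z.
  H_1: rank ker ∂_1 − rank ∂_2 = (9 − 6) − 0 = 3, and there is no ∂_2, so H_1 ≅ Z^3.

As a check, the Euler characteristic is 7 − 9 = -2, which agrees with 1 − 3 = -2.

H_0 ≅ Z,  H_1 ≅ Z^3.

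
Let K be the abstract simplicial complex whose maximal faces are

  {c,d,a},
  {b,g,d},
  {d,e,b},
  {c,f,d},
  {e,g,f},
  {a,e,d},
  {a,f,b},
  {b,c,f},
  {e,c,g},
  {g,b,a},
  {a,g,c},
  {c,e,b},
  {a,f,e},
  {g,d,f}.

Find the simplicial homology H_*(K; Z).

H_0 = Z,  H_1 = Z^2,  H_2 = Z.

Fix the vertex order a < b < c < d < e < f < g and write every simplex with vertices in increasing order. Then dim K = 2 and the simplices of K are:

  0-simplices (7): a, b, c, d, e, f, g
  1-simplices (21): ab, ac, ad, ae, af, ag, bc, bd, be, bf, bg, cd, ce, cf, cg, de, df, dg, ef, eg, fg
  2-simplices (14): abf, abg, acd, acg, ade, aef, bce, bcf, bde, bdg, cdf, ceg, dfg, efg

Hence C_0 ≅ Z^7, C_1 ≅ Z^21, C_2 ≅ Z^14.

Boundary ∂_1: C_1 → C_0 is given by ∂[p,q] = [q] − [p].
As a 7×21 matrix over Z this has rank 6, with invariant factors (1,1,1,1,1,1).

∂_2: C_2 → C_1 maps a triangle to the signed sum of its edges. For instance
  ∂cdf = df − cf + cd,
  ∂bce = ce − be + bc.
As a 21×14 matrix over Z this has rank 13, with invariant factors (1,1,1,1,1,1,1,1,1,1,1,1,1).

Now H_k = ker ∂_k / im ∂_{k+1}, so:

  H_0: rank C_0 − rank ∂_1 = 7 − 6 = 1, and the invariant factors of ∂_1 are all 1, so H_0 ≅ Z.
  H_1: rank ker ∂_1 − rank ∂_2 = (21 − 6) − 13 = 2, and the invariant factors of ∂_2 are all 1, so H_1 ≅ Z^2.
  H_2: rank ker ∂_2 − rank ∂_3 = (14 − 13) − 0 = 1, and there is no ∂_3, so H_2 ≅ Z.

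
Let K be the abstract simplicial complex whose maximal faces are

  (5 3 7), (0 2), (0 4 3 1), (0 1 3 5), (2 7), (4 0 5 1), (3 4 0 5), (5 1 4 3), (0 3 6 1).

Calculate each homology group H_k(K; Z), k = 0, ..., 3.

Order the vertices as 0 < 1 < 2 < 3 < 4 < 5 < 6 < 7. Listing each simplex with vertices in this order, K has dimension 3 with simplices:

  0-simplices (8): [0], [1], [2], [3], [4], [5], [6], [7]
  1-simplices (17): [0,1], [0,2], [0,3], [0,4], [0,5], [0,6], [1,3], [1,4], [1,5], [1,6], [2,7], [3,4], [3,5], [3,6], [3,7], [4,5], [5,7]
  2-simplices (14): [0,1,3], [0,1,4], [0,1,5], [0,1,6], [0,3,4], [0,3,5], [0,3,6], [0,4,5], [1,3,4], [1,3,5], [1,3,6], [1,4,5], [3,4,5], [3,5,7]
  3-simplices (6): [0,1,3,4], [0,1,3,5], [0,1,3,6], [0,1,4,5], [0,3,4,5], [1,3,4,5]

so the chain groups are C_0 ≅ Z^8, C_1 ≅ Z^17, C_2 ≅ Z^14, C_3 ≅ Z^6.

∂_1: C_1 → C_0 maps an edge to its endpoints' difference, ∂[p,q] = q − p.
As a 8×17 matrix over Z this has rank 7, with invariant factors (1,1,1,1,1,1,1).

The boundary map ∂_2: C_2 → C_1 sends each 2-simplex [p,q,r] to [q,r] − [p,r] + [p,q]. For instance
  ∂[1,4,5] = [4,5] − [1,5] + [1,4],
  ∂[0,4,5] = [4,5] − [0,5] + [0,4].
The resulting 17×14 matrix has rank 9, and its Smith normal form has invariant factors (1,1,1,1,1,1,1,1,1).

The boundary map ∂_3: C_3 → C_2 sends each 3-simplex σ to the alternating sum Σ_i (−1)^i (σ with its i-th vertex removed). For instance
  ∂[1,3,4,5] = [3,4,5] − [1,4,5] + [1,3,5] − [1,3,4],
  ∂[0,1,3,4] = [1,3,4] − [0,3,4] + [0,1,4] − [0,1,3].
This gives a 14×6 integer matrix of rank 5; reducing to Smith normal form yields diagonal entries (1,1,1,1,1).

Now H_k = ker ∂_k / im ∂_{k+1}, so:

  H_0: rank C_0 − rank ∂_1 = 8 − 7 = 1, and the invariant factors of ∂_1 are all 1, so H_0 ≅ Z.
  H_1: rank ker ∂_1 − rank ∂_2 = (17 − 7) − 9 = 1, and the invariant factors of ∂_2 are all 1, so H_1 ≅ Z.
  H_2: rank ker ∂_2 − rank ∂_3 = (14 − 9) − 5 = 0, and the invariant factors of ∂_3 are all 1, so H_2 ≅ 0.
  H_3: rank ker ∂_3 − rank ∂_4 = (6 − 5) − 0 = 1, and there is no ∂_4, so H_3 ≅ Z.

H_0 ≅ Z,  H_1 ≅ Z,  H_2 = 0,  H_3 ≅ Z.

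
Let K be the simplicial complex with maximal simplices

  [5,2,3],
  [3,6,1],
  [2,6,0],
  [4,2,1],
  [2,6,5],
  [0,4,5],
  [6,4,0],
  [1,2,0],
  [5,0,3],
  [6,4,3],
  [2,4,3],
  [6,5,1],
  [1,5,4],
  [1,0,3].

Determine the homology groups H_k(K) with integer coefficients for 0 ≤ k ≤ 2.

H_0 = Z,  H_1 = Z^2,  H_2 = Z.

Take the total order 0 < 1 < 2 < 3 < 4 < 5 < 6 on the vertex set. Then K (dimension 2) consists of the simplices:

  0-simplices (7): [0], [1], [2], [3], [4], [5], [6]
  1-simplices (21): [0,1], [0,2], [0,3], [0,4], [0,5], [0,6], [1,2], [1,3], [1,4], [1,5], [1,6], [2,3], [2,4], [2,5], [2,6], [3,4], [3,5], [3,6], [4,5], [4,6], [5,6]
  2-simplices (14): [0,1,2], [0,1,3], [0,2,6], [0,3,5], [0,4,5], [0,4,6], [1,2,4], [1,3,6], [1,4,5], [1,5,6], [2,3,4], [2,3,5], [2,5,6], [3,4,6]

giving chain groups C_0 ≅ Z^7, C_1 ≅ Z^21, C_2 ≅ Z^14.

∂_1: C_1 → C_0 maps an edge to its endpoints' difference, ∂[p,q] = q − p. For instance
  ∂[5,6] = [6] − [5].
As a 7×21 matrix over Z this has rank 6, with invariant factors (1,1,1,1,1,1).

Boundary ∂_2: C_2 → C_1 sends each 2-simplex [p,q,r] to [q,r] − [p,r] + [p,q]. For instance
  ∂[2,5,6] = [5,6] − [2,6] + [2,5],
  ∂[1,5,6] = [5,6] − [1,6] + [1,5].
The resulting 21×14 matrix has rank 13, and its Smith normal form has invariant factors (1,1,1,1,1,1,1,1,1,1,1,1,1).

Reading off H_k = ker ∂_k / im ∂_{k+1}:

  H_0: rank C_0 − rank ∂_1 = 7 − 6 = 1, and the invariant factors of ∂_1 are all 1, so H_0 = Z.
  H_1: rank ker ∂_1 − rank ∂_2 = (21 − 6) − 13 = 2, and the invariant factors of ∂_2 are all 1, so H_1 = Z^2.
  H_2: rank ker ∂_2 − rank ∂_3 = (14 − 13) − 0 = 1, and there is no ∂_3, so H_2 = Z.

As a check, the Euler characteristic is 7 − 21 + 14 = 0, which agrees with 1 − 2 + 1 = 0.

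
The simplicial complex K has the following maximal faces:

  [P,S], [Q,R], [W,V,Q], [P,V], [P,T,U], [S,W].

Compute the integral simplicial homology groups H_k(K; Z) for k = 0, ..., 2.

K has 8 vertices, 10 edges, 2 triangles.
rank ∂_0 = 0, rank ∂_1 = 7 ⇒ b_0 = 8 − 0 − 7 = 1; all invariant factors of ∂_1 are 1 so no torsion. So H_0 ≅ Z.
rank ∂_1 = 7, rank ∂_2 = 2 ⇒ b_1 = 10 − 7 − 2 = 1; all invariant factors of ∂_2 are 1 so no torsion. So H_1 ≅ Z.
rank ∂_2 = 2, rank ∂_3 = 0 ⇒ b_2 = 2 − 2 − 0 = 0. So H_2 ≅ 0.

H_0 ≅ Z,  H_1 ≅ Z,  H_2 = 0.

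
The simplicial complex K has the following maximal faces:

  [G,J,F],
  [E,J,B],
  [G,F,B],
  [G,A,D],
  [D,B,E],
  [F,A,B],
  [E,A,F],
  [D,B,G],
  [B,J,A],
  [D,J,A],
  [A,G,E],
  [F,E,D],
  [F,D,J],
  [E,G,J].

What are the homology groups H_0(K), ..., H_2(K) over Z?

Fix the vertex order A < B < D < E < F < G < J and write every simplex with vertices in increasing order. Then dim K = 2 and the simplices of K are:

  0-simplices (7): A, B, D, E, F, G, J
  1-simplices (21): AB, AD, AE, AF, AG, AJ, BD, BE, BF, BG, BJ, DE, DF, DG, DJ, EF, EG, EJ, FG, FJ, GJ
  2-simplices (14): ABF, ABJ, ADG, ADJ, AEF, AEG, BDE, BDG, BEJ, BFG, DEF, DFJ, EGJ, FGJ

giving chain groups C_0 ≅ Z^7, C_1 ≅ Z^21, C_2 ≅ Z^14.

Boundary ∂_1: C_1 → C_0 sends each edge [p,q] (with p < q) to q − p. For instance
  ∂DG = G − D.
This gives a 7×21 integer matrix of rank 6; reducing to Smith normal form yields diagonal entries (1,1,1,1,1,1).

The boundary map ∂_2: C_2 → C_1 sends each 2-simplex [p,q,r] to [q,r] − [p,r] + [p,q]. For instance
  ∂BDE = DE − BE + BD,
  ∂BDG = DG − BG + BD.
As a 21×14 matrix over Z this has rank 13, with invariant factors (1,1,1,1,1,1,1,1,1,1,1,1,1).

Now H_k = ker ∂_k / im ∂_{k+1}, so:

  H_0: rank C_0 − rank ∂_1 = 7 − 6 = 1, and the invariant factors of ∂_1 are all 1, so H_0 = Z.
  H_1: rank ker ∂_1 − rank ∂_2 = (21 − 6) − 13 = 2, and the invariant factors of ∂_2 are all 1, so H_1 = Z^2.
  H_2: rank ker ∂_2 − rank ∂_3 = (14 − 13) − 0 = 1, and there is no ∂_3, so H_2 = Z.

H_0 = Z,  H_1 = Z^2,  H_2 = Z.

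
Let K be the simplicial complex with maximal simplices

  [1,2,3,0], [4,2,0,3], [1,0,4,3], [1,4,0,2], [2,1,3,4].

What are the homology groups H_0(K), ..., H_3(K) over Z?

H_0 ≅ Z,  H_1 = 0,  H_2 = 0,  H_3 ≅ Z.

Take the total order 0 < 1 < 2 < 3 < 4 on the vertex set. Then K (dimension 3) consists of the simplices:

  0-simplices (5): [0], [1], [2], [3], [4]
  1-simplices (10): [0,1], [0,2], [0,3], [0,4], [1,2], [1,3], [1,4], [2,3], [2,4], [3,4]
  2-simplices (10): [0,1,2], [0,1,3], [0,1,4], [0,2,3], [0,2,4], [0,3,4], [1,2,3], [1,2,4], [1,3,4], [2,3,4]
  3-simplices (5): [0,1,2,3], [0,1,2,4], [0,1,3,4], [0,2,3,4], [1,2,3,4]

Hence C_0 ≅ Z^5, C_1 ≅ Z^10, C_2 ≅ Z^10, C_3 ≅ Z^5.

The boundary map ∂_1: C_1 → C_0 maps an edge to its endpoints' difference, ∂[p,q] = q − p.
The 5×10 boundary matrix has rank 4 and Smith normal form diag(1,1,1,1).

∂_2: C_2 → C_1 maps a triangle to the signed sum of its edges. For instance
  ∂[0,2,4] = [2,4] − [0,4] + [0,2],
  ∂[0,1,3] = [1,3] − [0,3] + [0,1].
This gives a 10×10 integer matrix of rank 6; reducing to Smith normal form yields diagonal entries (1,1,1,1,1,1).

Boundary ∂_3: C_3 → C_2 sends each 3-simplex σ to the alternating sum Σ_i (−1)^i (σ with its i-th vertex removed). For instance
  ∂[0,2,3,4] = [2,3,4] − [0,3,4] + [0,2,4] − [0,2,3],
  ∂[0,1,3,4] = [1,3,4] − [0,3,4] + [0,1,4] − [0,1,3].
As a 10×5 matrix over Z this has rank 4, with invariant factors (1,1,1,1).

Now H_k = ker ∂_k / im ∂_{k+1}, so:

  H_0: rank C_0 − rank ∂_1 = 5 − 4 = 1, and the invariant factors of ∂_1 are all 1, so H_0 = Z.
  H_1: rank ker ∂_1 − rank ∂_2 = (10 − 4) − 6 = 0, and the invariant factors of ∂_2 are all 1, so H_1 = 0.
  H_2: rank ker ∂_2 − rank ∂_3 = (10 − 6) − 4 = 0, and the invariant factors of ∂_3 are all 1, so H_2 = 0.
  H_3: rank ker ∂_3 − rank ∂_4 = (5 − 4) − 0 = 1, and there is no ∂_4, so H_3 = Z.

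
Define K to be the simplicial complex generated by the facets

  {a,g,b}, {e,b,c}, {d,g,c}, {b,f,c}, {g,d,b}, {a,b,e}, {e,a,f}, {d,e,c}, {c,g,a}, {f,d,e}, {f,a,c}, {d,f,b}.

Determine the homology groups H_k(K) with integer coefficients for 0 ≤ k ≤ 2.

Fix the vertex order a < b < c < d < e < f < g and write every simplex with vertices in increasing order. Then dim K = 2 and the simplices of K are:

  0-simplices (7): a, b, c, d, e, f, g
  1-simplices (18): ab, ac, ae, af, ag, bc, bd, be, bf, bg, cd, ce, cf, cg, de, df, dg, ef
  2-simplices (12): abe, abg, acf, acg, aef, bce, bcf, bdf, bdg, cde, cdg, def

Hence C_0 ≅ Z^7, C_1 ≅ Z^18, C_2 ≅ Z^12.

∂_1: C_1 → C_0 sends each edge [p,q] (with p < q) to q − p. For instance
  ∂bf = f − b.
The resulting 7×18 matrix has rank 6, and its Smith normal form has invariant factors (1,1,1,1,1,1).

The boundary map ∂_2: C_2 → C_1 maps a triangle to the signed sum of its edges. For instance
  ∂cdg = dg − cg + cd,
  ∂aef = ef − af + ae.
The 18×12 boundary matrix has rank 12 and Smith normal form diag(1,1,1,1,1,1,1,1,1,1,1,2).

Reading off H_k = ker ∂_k / im ∂_{k+1}:

  H_0: rank C_0 − rank ∂_1 = 7 − 6 = 1, and the invariant factors of ∂_1 are all 1, so H_0 ≅ Z.
  H_1: rank ker ∂_1 − rank ∂_2 = (18 − 6) − 12 = 0, and ∂_2 has invariant factor 2 > 1, so H_1 ≅ Z/2.
  H_2: rank ker ∂_2 − rank ∂_3 = (12 − 12) − 0 = 0, and there is no ∂_3, so H_2 ≅ 0.

(K is a triangulation of the real projective plane RP^2.)

H_0 = Z,  H_1 = Z/2,  H_2 = 0.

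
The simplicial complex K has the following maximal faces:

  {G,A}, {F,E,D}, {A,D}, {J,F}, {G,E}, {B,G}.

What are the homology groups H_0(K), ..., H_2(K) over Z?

Fix the vertex order A < B < D < E < F < G < J and write every simplex with vertices in increasing order. Then dim K = 2 and the simplices of K are:

  0-simplices (7): A, B, D, E, F, G, J
  1-simplices (8): AD, AG, BG, DE, DF, EF, EG, FJ
  2-simplices (1): DEF

so the chain groups are C_0 ≅ Z^7, C_1 ≅ Z^8, C_2 ≅ Z^1.

Boundary ∂_1: C_1 → C_0 is given by ∂[p,q] = [q] − [p].
The 7×8 boundary matrix has rank 6 and Smith normal form diag(1,1,1,1,1,1).

∂_2: C_2 → C_1 maps a triangle to the signed sum of its edges. For instance
  ∂DEF = EF − DF + DE.
The resulting 8×1 matrix has rank 1, and its Smith normal form has invariant factors (1).

Computing H_k = (kernel of ∂_k) / (image of ∂_{k+1}):

  H_0: rank C_0 − rank ∂_1 = 7 − 6 = 1, and the invariant factors of ∂_1 are all 1, so H_0 ≅ Z.
  H_1: rank ker ∂_1 − rank ∂_2 = (8 − 6) − 1 = 1, and the invariant factors of ∂_2 are all 1, so H_1 ≅ Z.
  H_2: rank ker ∂_2 − rank ∂_3 = (1 − 1) − 0 = 0, and there is no ∂_3, so H_2 ≅ 0.

As a check, the Euler characteristic is 7 − 8 + 1 = 0, which agrees with 1 − 1 + 0 = 0.

H_0 ≅ Z,  H_1 ≅ Z,  H_2 = 0.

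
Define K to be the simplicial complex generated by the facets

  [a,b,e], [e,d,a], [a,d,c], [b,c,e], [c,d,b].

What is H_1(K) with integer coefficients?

H_1 ≅ Z.

Take the total order a < b < c < d < e on the vertex set. Then K (dimension 2) consists of the simplices:

  0-simplices (5): a, b, c, d, e
  1-simplices (10): ab, ac, ad, ae, bc, bd, be, cd, ce, de
  2-simplices (5): abe, acd, ade, bcd, bce

giving chain groups C_0 ≅ Z^5, C_1 ≅ Z^10, C_2 ≅ Z^5.

The boundary map ∂_1: C_1 → C_0 is given by ∂[p,q] = [q] − [p]. For instance
  ∂ad = d − a.
This gives a 5×10 integer matrix of rank 4; reducing to Smith normal form yields diagonal entries (1,1,1,1).

Boundary ∂_2: C_2 → C_1 sends each 2-simplex [p,q,r] to [q,r] − [p,r] + [p,q]. For instance
  ∂ade = de − ae + ad,
  ∂acd = cd − ad + ac.
The resulting 10×5 matrix has rank 5, and its Smith normal form has invariant factors (1,1,1,1,1).

Now H_k = ker ∂_k / im ∂_{k+1}, so:

  H_1: rank ker ∂_1 − rank ∂_2 = (10 − 4) − 5 = 1, and the invariant factors of ∂_2 are all 1, so H_1 = Z.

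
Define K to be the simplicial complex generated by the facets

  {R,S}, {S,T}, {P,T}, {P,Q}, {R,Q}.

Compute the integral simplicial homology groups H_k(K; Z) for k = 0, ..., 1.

H_0 ≅ Z,  H_1 ≅ Z.

We work with the vertex ordering P < Q < R < S < T. The simplices of K, each written with vertices in increasing order, are:

  0-simplices (5): P, Q, R, S, T
  1-simplices (5): PQ, PT, QR, RS, ST

giving chain groups C_0 ≅ Z^5, C_1 ≅ Z^5.

∂_1: C_1 → C_0 maps an edge to its endpoints' difference, ∂[p,q] = q − p.
This gives a 5×5 integer matrix of rank 4; reducing to Smith normal form yields diagonal entries (1,1,1,1).

Computing H_k = (kernel of ∂_k) / (image of ∂_{k+1}):

  H_0: rank C_0 − rank ∂_1 = 5 − 4 = 1, and the invariant factors of ∂_1 are all 1, so H_0 = Z.
  H_1: rank ker ∂_1 − rank ∂_2 = (5 − 4) − 0 = 1, and there is no ∂_2, so H_1 = Z.

(K is a triangulation of the circle S^1.)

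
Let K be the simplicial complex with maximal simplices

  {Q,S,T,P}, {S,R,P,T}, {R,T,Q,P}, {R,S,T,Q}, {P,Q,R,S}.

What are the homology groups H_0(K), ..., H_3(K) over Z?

K has 5 vertices, 10 edges, 10 triangles, 5 3-simplices.
rank ∂_0 = 0, rank ∂_1 = 4 ⇒ b_0 = 5 − 0 − 4 = 1; all invariant factors of ∂_1 are 1 so no torsion. So H_0 = Z.
rank ∂_1 = 4, rank ∂_2 = 6 ⇒ b_1 = 10 − 4 − 6 = 0; all invariant factors of ∂_2 are 1 so no torsion. So H_1 = 0.
rank ∂_2 = 6, rank ∂_3 = 4 ⇒ b_2 = 10 − 6 − 4 = 0; all invariant factors of ∂_3 are 1 so no torsion. So H_2 = 0.
rank ∂_3 = 4, rank ∂_4 = 0 ⇒ b_3 = 5 − 4 − 0 = 1. So H_3 = Z.

H_0 = Z,  H_1 = 0,  H_2 = 0,  H_3 = Z.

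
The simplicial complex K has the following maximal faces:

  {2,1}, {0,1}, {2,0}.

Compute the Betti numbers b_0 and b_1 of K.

Order the vertices as 0 < 1 < 2. Listing each simplex with vertices in this order, K has dimension 1 with simplices:

  0-simplices (3): [0], [1], [2]
  1-simplices (3): [0,1], [0,2], [1,2]

giving chain groups C_0 ≅ Z^3, C_1 ≅ Z^3.

∂_1: C_1 → C_0 is given by ∂[p,q] = [q] − [p].
As a 3×3 matrix over Z this has rank 2, with invariant factors (1,1).

Computing H_k = (kernel of ∂_k) / (image of ∂_{k+1}):

  H_0: rank C_0 − rank ∂_1 = 3 − 2 = 1, and the invariant factors of ∂_1 are all 1, so H_0 = Z.
  H_1: rank ker ∂_1 − rank ∂_2 = (3 − 2) − 0 = 1, and there is no ∂_2, so H_1 = Z.

Hence the Betti numbers are b_0 = 1, b_1 = 1.

b_0 = 1, b_1 = 1.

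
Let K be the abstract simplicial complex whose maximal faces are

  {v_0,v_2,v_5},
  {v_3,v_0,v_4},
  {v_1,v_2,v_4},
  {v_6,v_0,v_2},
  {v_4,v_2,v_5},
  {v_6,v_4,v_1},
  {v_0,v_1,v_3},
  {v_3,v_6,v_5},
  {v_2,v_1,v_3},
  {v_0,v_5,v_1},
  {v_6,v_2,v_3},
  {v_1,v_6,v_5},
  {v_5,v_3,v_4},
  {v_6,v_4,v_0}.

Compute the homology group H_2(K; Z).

Take the total order v_0 < v_1 < v_2 < v_3 < v_4 < v_5 < v_6 on the vertex set. Then K (dimension 2) consists of the simplices:

  0-simplices (7): [v_0], [v_1], [v_2], [v_3], [v_4], [v_5], [v_6]
  1-simplices (21): (21 of them)
  2-simplices (14): (14 of them)

giving chain groups C_0 ≅ Z^7, C_1 ≅ Z^21, C_2 ≅ Z^14.

The boundary map ∂_1: C_1 → C_0 is given by ∂[p,q] = [q] − [p].
This gives a 7×21 integer matrix of rank 6; reducing to Smith normal form yields diagonal entries (1,1,1,1,1,1).

∂_2: C_2 → C_1 maps a triangle to the signed sum of its edges. For instance
  ∂[v_0,v_2,v_6] = [v_2,v_6] − [v_0,v_6] + [v_0,v_2],
  ∂[v_0,v_4,v_6] = [v_4,v_6] − [v_0,v_6] + [v_0,v_4].
The 21×14 boundary matrix has rank 13 and Smith normal form diag(1,1,1,1,1,1,1,1,1,1,1,1,1).

From H_k ≅ ker(∂_k) / im(∂_{k+1}) we obtain:

  H_2: rank ker ∂_2 − rank ∂_3 = (14 − 13) − 0 = 1, and there is no ∂_3, so H_2 ≅ Z.

H_2 ≅ Z.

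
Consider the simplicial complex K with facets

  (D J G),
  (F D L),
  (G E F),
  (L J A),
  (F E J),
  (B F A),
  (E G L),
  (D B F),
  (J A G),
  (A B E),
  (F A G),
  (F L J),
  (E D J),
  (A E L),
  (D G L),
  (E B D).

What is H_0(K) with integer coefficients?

We work with the vertex ordering A < B < D < E < F < G < J < L. The simplices of K, each written with vertices in increasing order, are:

  0-simplices (8): A, B, D, E, F, G, J, L
  1-simplices (24): AB, AE, AF, AG, AJ, AL, BD, BE, BF, DE, DF, DG, DJ, DL, EF, EG, EJ, EL, FG, FJ, FL, GJ, GL, JL
  2-simplices (16): ABE, ABF, AEL, AFG, AGJ, AJL, BDE, BDF, DEJ, DFL, DGJ, DGL, EFG, EFJ, EGL, FJL

Hence C_0 ≅ Z^8, C_1 ≅ Z^24, C_2 ≅ Z^16.

Boundary ∂_1: C_1 → C_0 maps an edge to its endpoints' difference, ∂[p,q] = q − p.
The resulting 8×24 matrix has rank 7, and its Smith normal form has invariant factors (1,1,1,1,1,1,1).

The boundary map ∂_2: C_2 → C_1 maps a triangle to the signed sum of its edges. For instance
  ∂ABF = BF − AF + AB,
  ∂DEJ = EJ − DJ + DE.
This gives a 24×16 integer matrix of rank 15; reducing to Smith normal form yields diagonal entries (1,1,1,1,1,1,1,1,1,1,1,1,1,1,1).

Now H_k = ker ∂_k / im ∂_{k+1}, so:

  H_0: rank C_0 − rank ∂_1 = 8 − 7 = 1, and the invariant factors of ∂_1 are all 1, so H_0 = Z.

(K is a triangulation of the torus T^2.)

H_0 ≅ Z.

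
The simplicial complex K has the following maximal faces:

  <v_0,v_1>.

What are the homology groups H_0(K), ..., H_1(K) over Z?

Order the vertices as v_0 < v_1. Listing each simplex with vertices in this order, K has dimension 1 with simplices:

  0-simplices (2): [v_0], [v_1]
  1-simplices (1): [v_0,v_1]

giving chain groups C_0 ≅ Z^2, C_1 ≅ Z^1.

Boundary ∂_1: C_1 → C_0 maps an edge to its endpoints' difference, ∂[p,q] = q − p.
This gives a 2×1 integer matrix of rank 1; reducing to Smith normal form yields diagonal entries (1).

Now H_k = ker ∂_k / im ∂_{k+1}, so:

  H_0: rank C_0 − rank ∂_1 = 2 − 1 = 1, and the invariant factors of ∂_1 are all 1, so H_0 = Z.
  H_1: rank ker ∂_1 − rank ∂_2 = (1 − 1) − 0 = 0, and there is no ∂_2, so H_1 = 0.

(K is a triangulation of the 1-simplex.)

H_0 = Z,  H_1 = 0.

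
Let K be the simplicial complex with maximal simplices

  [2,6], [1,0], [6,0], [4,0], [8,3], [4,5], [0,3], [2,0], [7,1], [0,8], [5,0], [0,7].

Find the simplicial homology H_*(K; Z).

Order the vertices as 0 < 1 < 2 < 3 < 4 < 5 < 6 < 7 < 8. Listing each simplex with vertices in this order, K has dimension 1 with simplices:

  0-simplices (9): [0], [1], [2], [3], [4], [5], [6], [7], [8]
  1-simplices (12): [0,1], [0,2], [0,3], [0,4], [0,5], [0,6], [0,7], [0,8], [1,7], [2,6], [3,8], [4,5]

so the chain groups are C_0 ≅ Z^9, C_1 ≅ Z^12.

∂_1: C_1 → C_0 maps an edge to its endpoints' difference, ∂[p,q] = q − p.
The 9×12 boundary matrix has rank 8 and Smith normal form diag(1,1,1,1,1,1,1,1).

Reading off H_k = ker ∂_k / im ∂_{k+1}:

  H_0: rank C_0 − rank ∂_1 = 9 − 8 = 1, and the invariant factors of ∂_1 are all 1, so H_0 = Z.
  H_1: rank ker ∂_1 − rank ∂_2 = (12 − 8) − 0 = 4, and there is no ∂_2, so H_1 = Z^4.

H_0 ≅ Z,  H_1 ≅ Z^4.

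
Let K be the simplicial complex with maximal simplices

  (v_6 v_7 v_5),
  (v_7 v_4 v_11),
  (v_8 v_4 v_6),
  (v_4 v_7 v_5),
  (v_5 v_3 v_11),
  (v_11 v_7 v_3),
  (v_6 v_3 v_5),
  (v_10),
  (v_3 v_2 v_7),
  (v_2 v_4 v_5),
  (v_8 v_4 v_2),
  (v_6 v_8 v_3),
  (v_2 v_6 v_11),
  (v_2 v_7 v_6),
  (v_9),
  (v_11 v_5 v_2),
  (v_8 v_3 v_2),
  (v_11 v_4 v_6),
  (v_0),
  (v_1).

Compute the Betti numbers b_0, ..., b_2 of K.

Fix the vertex order v_0 < v_1 < v_2 < v_3 < v_4 < v_5 < v_6 < v_7 < v_8 < v_9 < v_10 < v_11 and write every simplex with vertices in increasing order. Then dim K = 2 and the simplices of K are:

  0-simplices (12): [v_0], [v_1], [v_2], [v_3], [v_4], [v_5], [v_6], [v_7], [v_8], [v_9], [v_10], [v_11]
  1-simplices (24): (24 of them)
  2-simplices (16): (16 of them)

giving chain groups C_0 ≅ Z^12, C_1 ≅ Z^24, C_2 ≅ Z^16.

The boundary map ∂_1: C_1 → C_0 sends each edge [p,q] (with p < q) to q − p. For instance
  ∂[v_3,v_5] = [v_5] − [v_3].
The 12×24 boundary matrix has rank 7 and Smith normal form diag(1,1,1,1,1,1,1).

Boundary ∂_2: C_2 → C_1 acts by ∂[p,q,r] = [q,r] − [p,r] + [p,q]. For instance
  ∂[v_3,v_7,v_11] = [v_7,v_11] − [v_3,v_11] + [v_3,v_7],
  ∂[v_5,v_6,v_7] = [v_6,v_7] − [v_5,v_7] + [v_5,v_6].
As a 24×16 matrix over Z this has rank 15, with invariant factors (1,1,1,1,1,1,1,1,1,1,1,1,1,1,1).

Computing H_k = (kernel of ∂_k) / (image of ∂_{k+1}):

  H_0: rank C_0 − rank ∂_1 = 12 − 7 = 5, and the invariant factors of ∂_1 are all 1, so H_0 = Z^5.
  H_1: rank ker ∂_1 − rank ∂_2 = (24 − 7) − 15 = 2, and the invariant factors of ∂_2 are all 1, so H_1 = Z^2.
  H_2: rank ker ∂_2 − rank ∂_3 = (16 − 15) − 0 = 1, and there is no ∂_3, so H_2 = Z.

Hence the Betti numbers are b_0 = 5, b_1 = 2, b_2 = 1.

b_0 = 5, b_1 = 2, b_2 = 1.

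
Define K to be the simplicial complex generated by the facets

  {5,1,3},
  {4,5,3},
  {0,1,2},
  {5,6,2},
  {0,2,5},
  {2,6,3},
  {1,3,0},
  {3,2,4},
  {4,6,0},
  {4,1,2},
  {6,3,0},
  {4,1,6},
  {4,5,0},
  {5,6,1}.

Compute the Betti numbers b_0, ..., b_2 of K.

b_0 = 1, b_1 = 2, b_2 = 1.

Take the total order 0 < 1 < 2 < 3 < 4 < 5 < 6 on the vertex set. Then K (dimension 2) consists of the simplices:

  0-simplices (7): [0], [1], [2], [3], [4], [5], [6]
  1-simplices (21): [0,1], [0,2], [0,3], [0,4], [0,5], [0,6], [1,2], [1,3], [1,4], [1,5], [1,6], [2,3], [2,4], [2,5], [2,6], [3,4], [3,5], [3,6], [4,5], [4,6], [5,6]
  2-simplices (14): [0,1,2], [0,1,3], [0,2,5], [0,3,6], [0,4,5], [0,4,6], [1,2,4], [1,3,5], [1,4,6], [1,5,6], [2,3,4], [2,3,6], [2,5,6], [3,4,5]

Hence C_0 ≅ Z^7, C_1 ≅ Z^21, C_2 ≅ Z^14.

∂_1: C_1 → C_0 sends each edge [p,q] (with p < q) to q − p.
As a 7×21 matrix over Z this has rank 6, with invariant factors (1,1,1,1,1,1).

The boundary map ∂_2: C_2 → C_1 acts by ∂[p,q,r] = [q,r] − [p,r] + [p,q]. For instance
  ∂[2,5,6] = [5,6] − [2,6] + [2,5],
  ∂[1,3,5] = [3,5] − [1,5] + [1,3].
The resulting 21×14 matrix has rank 13, and its Smith normal form has invariant factors (1,1,1,1,1,1,1,1,1,1,1,1,1).

Computing H_k = (kernel of ∂_k) / (image of ∂_{k+1}):

  H_0: rank C_0 − rank ∂_1 = 7 − 6 = 1, and the invariant factors of ∂_1 are all 1, so H_0 ≅ Z.
  H_1: rank ker ∂_1 − rank ∂_2 = (21 − 6) − 13 = 2, and the invariant factors of ∂_2 are all 1, so H_1 ≅ Z^2.
  H_2: rank ker ∂_2 − rank ∂_3 = (14 − 13) − 0 = 1, and there is no ∂_3, so H_2 ≅ Z.

Hence the Betti numbers are b_0 = 1, b_1 = 2, b_2 = 1.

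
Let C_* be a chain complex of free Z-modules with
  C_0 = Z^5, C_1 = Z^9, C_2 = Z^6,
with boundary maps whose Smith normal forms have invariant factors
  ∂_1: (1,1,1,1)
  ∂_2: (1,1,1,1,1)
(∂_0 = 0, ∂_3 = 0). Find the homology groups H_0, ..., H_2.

H_0 ≅ Z,  H_1 = 0,  H_2 ≅ Z.

H_0: b_0 = 5 − 0 − 4 = 1; torsion from ∂_1 factors > 1: none. So H_0 ≅ Z.
H_1: b_1 = 9 − 4 − 5 = 0; torsion from ∂_2 factors > 1: none. So H_1 ≅ 0.
H_2: b_2 = 6 − 5 − 0 = 1; torsion from ∂_3 factors > 1: none. So H_2 ≅ Z.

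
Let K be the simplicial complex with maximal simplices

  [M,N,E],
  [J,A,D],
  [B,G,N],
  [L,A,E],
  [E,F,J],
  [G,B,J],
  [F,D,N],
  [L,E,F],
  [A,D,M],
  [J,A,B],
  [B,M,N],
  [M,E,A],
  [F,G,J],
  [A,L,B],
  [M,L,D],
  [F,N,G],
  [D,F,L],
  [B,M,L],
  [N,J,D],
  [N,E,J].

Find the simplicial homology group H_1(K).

K has 10 vertices, 30 edges, 20 triangles.
rank ∂_1 = 9, rank ∂_2 = 20 ⇒ b_1 = 30 − 9 − 20 = 1; ∂_2 has invariant factor(s) [2] giving torsion. So H_1 ≅ Z ⊕ Z_2.

H_1 = Z ⊕ Z_2.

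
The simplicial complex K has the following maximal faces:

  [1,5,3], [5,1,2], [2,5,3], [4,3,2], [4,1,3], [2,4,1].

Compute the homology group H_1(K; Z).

We work with the vertex ordering 1 < 2 < 3 < 4 < 5. The simplices of K, each written with vertices in increasing order, are:

  0-simplices (5): [1], [2], [3], [4], [5]
  1-simplices (9): [1,2], [1,3], [1,4], [1,5], [2,3], [2,4], [2,5], [3,4], [3,5]
  2-simplices (6): [1,2,4], [1,2,5], [1,3,4], [1,3,5], [2,3,4], [2,3,5]

so the chain groups are C_0 ≅ Z^5, C_1 ≅ Z^9, C_2 ≅ Z^6.

∂_1: C_1 → C_0 maps an edge to its endpoints' difference, ∂[p,q] = q − p. For instance
  ∂[1,4] = [4] − [1].
As a 5×9 matrix over Z this has rank 4, with invariant factors (1,1,1,1).

Boundary ∂_2: C_2 → C_1 sends each 2-simplex [p,q,r] to [q,r] − [p,r] + [p,q]. For instance
  ∂[2,3,5] = [3,5] − [2,5] + [2,3],
  ∂[2,3,4] = [3,4] − [2,4] + [2,3].
The resulting 9×6 matrix has rank 5, and its Smith normal form has invariant factors (1,1,1,1,1).

Computing H_k = (kernel of ∂_k) / (image of ∂_{k+1}):

  H_1: rank ker ∂_1 − rank ∂_2 = (9 − 4) − 5 = 0, and the invariant factors of ∂_2 are all 1, so H_1 = 0.

(K is a triangulation of the 2-sphere S^2.)

H_1 = 0.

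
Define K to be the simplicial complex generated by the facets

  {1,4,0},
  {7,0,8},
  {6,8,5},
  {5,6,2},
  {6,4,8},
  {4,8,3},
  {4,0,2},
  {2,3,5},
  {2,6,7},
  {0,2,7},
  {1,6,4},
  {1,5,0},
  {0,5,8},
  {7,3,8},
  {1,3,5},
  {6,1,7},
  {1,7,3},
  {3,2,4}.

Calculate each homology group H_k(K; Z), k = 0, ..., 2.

H_0 ≅ Z,  H_1 ≅ Z^2,  H_2 ≅ Z.

Take the total order 0 < 1 < 2 < 3 < 4 < 5 < 6 < 7 < 8 on the vertex set. Then K (dimension 2) consists of the simplices:

  0-simplices (9): [0], [1], [2], [3], [4], [5], [6], [7], [8]
  1-simplices (27): (27 of them)
  2-simplices (18): [0,1,4], [0,1,5], [0,2,4], [0,2,7], [0,5,8], [0,7,8], [1,3,5], [1,3,7], [1,4,6], [1,6,7], [2,3,4], [2,3,5], [2,5,6], [2,6,7], [3,4,8], [3,7,8], [4,6,8], [5,6,8]

so the chain groups are C_0 ≅ Z^9, C_1 ≅ Z^27, C_2 ≅ Z^18.

The boundary map ∂_1: C_1 → C_0 sends each edge [p,q] (with p < q) to q − p. For instance
  ∂[1,6] = [6] − [1].
The 9×27 boundary matrix has rank 8 and Smith normal form diag(1,1,1,1,1,1,1,1).

Boundary ∂_2: C_2 → C_1 acts by ∂[p,q,r] = [q,r] − [p,r] + [p,q]. For instance
  ∂[0,7,8] = [7,8] − [0,8] + [0,7],
  ∂[0,1,4] = [1,4] − [0,4] + [0,1].
The 27×18 boundary matrix has rank 17 and Smith normal form diag(1,1,1,1,1,1,1,1,1,1,1,1,1,1,1,1,1).

Now H_k = ker ∂_k / im ∂_{k+1}, so:

  H_0: rank C_0 − rank ∂_1 = 9 − 8 = 1, and the invariant factors of ∂_1 are all 1, so H_0 = Z.
  H_1: rank ker ∂_1 − rank ∂_2 = (27 − 8) − 17 = 2, and the invariant factors of ∂_2 are all 1, so H_1 = Z^2.
  H_2: rank ker ∂_2 − rank ∂_3 = (18 − 17) − 0 = 1, and there is no ∂_3, so H_2 = Z.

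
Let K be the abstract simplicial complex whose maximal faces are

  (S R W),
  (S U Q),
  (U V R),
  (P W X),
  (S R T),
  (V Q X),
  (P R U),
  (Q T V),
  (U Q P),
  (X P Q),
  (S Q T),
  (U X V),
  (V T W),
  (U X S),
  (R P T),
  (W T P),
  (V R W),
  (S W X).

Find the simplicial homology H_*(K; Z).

H_0 = Z,  H_1 = Z ⊕ Z_2,  H_2 = 0.

Order the vertices as P < Q < R < S < T < U < V < W < X. Listing each simplex with vertices in this order, K has dimension 2 with simplices:

  0-simplices (9): P, Q, R, S, T, U, V, W, X
  1-simplices (27): PQ, PR, PT, PU, PW, PX, QS, QT, QU, QV, QX, RS, RT, RU, RV, RW, ST, SU, SW, SX, TV, TW, UV, UX, VW, VX, WX
  2-simplices (18): PQU, PQX, PRT, PRU, PTW, PWX, QST, QSU, QTV, QVX, RST, RSW, RUV, RVW, SUX, SWX, TVW, UVX

giving chain groups C_0 ≅ Z^9, C_1 ≅ Z^27, C_2 ≅ Z^18.

The boundary map ∂_1: C_1 → C_0 sends each edge [p,q] (with p < q) to q − p. For instance
  ∂SX = X − S.
The resulting 9×27 matrix has rank 8, and its Smith normal form has invariant factors (1,1,1,1,1,1,1,1).

∂_2: C_2 → C_1 maps a triangle to the signed sum of its edges. For instance
  ∂PRU = RU − PU + PR,
  ∂PRT = RT − PT + PR.
As a 27×18 matrix over Z this has rank 18, with invariant factors (1,1,1,1,1,1,1,1,1,1,1,1,1,1,1,1,1,2).

Computing H_k = (kernel of ∂_k) / (image of ∂_{k+1}):

  H_0: rank C_0 − rank ∂_1 = 9 − 8 = 1, and the invariant factors of ∂_1 are all 1, so H_0 = Z.
  H_1: rank ker ∂_1 − rank ∂_2 = (27 − 8) − 18 = 1, and ∂_2 has invariant factor 2 > 1, so H_1 = Z ⊕ Z_2.
  H_2: rank ker ∂_2 − rank ∂_3 = (18 − 18) − 0 = 0, and there is no ∂_3, so H_2 = 0.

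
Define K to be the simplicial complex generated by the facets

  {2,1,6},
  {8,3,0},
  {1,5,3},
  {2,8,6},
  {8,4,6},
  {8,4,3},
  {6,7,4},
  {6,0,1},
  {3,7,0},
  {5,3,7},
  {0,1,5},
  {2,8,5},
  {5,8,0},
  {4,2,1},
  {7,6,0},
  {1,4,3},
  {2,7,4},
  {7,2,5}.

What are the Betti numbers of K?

b_0 = 1, b_1 = 1, b_2 = 0.

Fix the vertex order 0 < 1 < 2 < 3 < 4 < 5 < 6 < 7 < 8 and write every simplex with vertices in increasing order. Then dim K = 2 and the simplices of K are:

  0-simplices (9): [0], [1], [2], [3], [4], [5], [6], [7], [8]
  1-simplices (27): (27 of them)
  2-simplices (18): [0,1,5], [0,1,6], [0,3,7], [0,3,8], [0,5,8], [0,6,7], [1,2,4], [1,2,6], [1,3,4], [1,3,5], [2,4,7], [2,5,7], [2,5,8], [2,6,8], [3,4,8], [3,5,7], [4,6,7], [4,6,8]

Hence C_0 ≅ Z^9, C_1 ≅ Z^27, C_2 ≅ Z^18.

∂_1: C_1 → C_0 sends each edge [p,q] (with p < q) to q − p.
The 9×27 boundary matrix has rank 8 and Smith normal form diag(1,1,1,1,1,1,1,1).

∂_2: C_2 → C_1 acts by ∂[p,q,r] = [q,r] − [p,r] + [p,q]. For instance
  ∂[0,5,8] = [5,8] − [0,8] + [0,5],
  ∂[2,5,7] = [5,7] − [2,7] + [2,5].
The resulting 27×18 matrix has rank 18, and its Smith normal form has invariant factors (1,1,1,1,1,1,1,1,1,1,1,1,1,1,1,1,1,2).

Computing H_k = (kernel of ∂_k) / (image of ∂_{k+1}):

  H_0: rank C_0 − rank ∂_1 = 9 − 8 = 1, and the invariant factors of ∂_1 are all 1, so H_0 = Z.
  H_1: rank ker ∂_1 − rank ∂_2 = (27 − 8) − 18 = 1, and ∂_2 has invariant factor 2 > 1, so H_1 = Z ⊕ Z/2.
  H_2: rank ker ∂_2 − rank ∂_3 = (18 − 18) − 0 = 0, and there is no ∂_3, so H_2 = 0.

As a check, the Euler characteristic is 9 − 27 + 18 = 0, which agrees with 1 − 1 + 0 = 0.

Hence the Betti numbers are b_0 = 1, b_1 = 1, b_2 = 0.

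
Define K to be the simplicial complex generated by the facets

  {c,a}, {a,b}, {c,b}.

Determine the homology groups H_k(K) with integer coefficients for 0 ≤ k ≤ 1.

H_0 = Z,  H_1 = Z.

Take the total order a < b < c on the vertex set. Then K (dimension 1) consists of the simplices:

  0-simplices (3): a, b, c
  1-simplices (3): ab, ac, bc

giving chain groups C_0 ≅ Z^3, C_1 ≅ Z^3.

Boundary ∂_1: C_1 → C_0 is given by ∂[p,q] = [q] − [p].
As a 3×3 matrix over Z this has rank 2, with invariant factors (1,1).

Computing H_k = (kernel of ∂_k) / (image of ∂_{k+1}):

  H_0: rank C_0 − rank ∂_1 = 3 − 2 = 1, and the invariant factors of ∂_1 are all 1, so H_0 = Z.
  H_1: rank ker ∂_1 − rank ∂_2 = (3 − 2) − 0 = 1, and there is no ∂_2, so H_1 = Z.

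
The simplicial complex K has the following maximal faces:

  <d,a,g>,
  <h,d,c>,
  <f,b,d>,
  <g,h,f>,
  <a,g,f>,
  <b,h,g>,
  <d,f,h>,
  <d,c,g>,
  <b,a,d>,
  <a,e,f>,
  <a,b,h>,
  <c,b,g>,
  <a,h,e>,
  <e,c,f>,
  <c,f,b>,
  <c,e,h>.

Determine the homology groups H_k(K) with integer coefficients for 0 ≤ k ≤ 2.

Fix the vertex order a < b < c < d < e < f < g < h and write every simplex with vertices in increasing order. Then dim K = 2 and the simplices of K are:

  0-simplices (8): a, b, c, d, e, f, g, h
  1-simplices (24): ab, ad, ae, af, ag, ah, bc, bd, bf, bg, bh, cd, ce, cf, cg, ch, df, dg, dh, ef, eh, fg, fh, gh
  2-simplices (16): abd, abh, adg, aef, aeh, afg, bcf, bcg, bdf, bgh, cdg, cdh, cef, ceh, dfh, fgh

Hence C_0 ≅ Z^8, C_1 ≅ Z^24, C_2 ≅ Z^16.

∂_1: C_1 → C_0 sends each edge [p,q] (with p < q) to q − p.
As a 8×24 matrix over Z this has rank 7, with invariant factors (1,1,1,1,1,1,1).

The boundary map ∂_2: C_2 → C_1 acts by ∂[p,q,r] = [q,r] − [p,r] + [p,q]. For instance
  ∂cef = ef − cf + ce,
  ∂adg = dg − ag + ad.
The resulting 24×16 matrix has rank 15, and its Smith normal form has invariant factors (1,1,1,1,1,1,1,1,1,1,1,1,1,1,1).

From H_k ≅ ker(∂_k) / im(∂_{k+1}) we obtain:

  H_0: rank C_0 − rank ∂_1 = 8 − 7 = 1, and the invariant factors of ∂_1 are all 1, so H_0 ≅ Z.
  H_1: rank ker ∂_1 − rank ∂_2 = (24 − 7) − 15 = 2, and the invariant factors of ∂_2 are all 1, so H_1 ≅ Z^2.
  H_2: rank ker ∂_2 − rank ∂_3 = (16 − 15) − 0 = 1, and there is no ∂_3, so H_2 ≅ Z.

H_0 = Z,  H_1 = Z^2,  H_2 = Z.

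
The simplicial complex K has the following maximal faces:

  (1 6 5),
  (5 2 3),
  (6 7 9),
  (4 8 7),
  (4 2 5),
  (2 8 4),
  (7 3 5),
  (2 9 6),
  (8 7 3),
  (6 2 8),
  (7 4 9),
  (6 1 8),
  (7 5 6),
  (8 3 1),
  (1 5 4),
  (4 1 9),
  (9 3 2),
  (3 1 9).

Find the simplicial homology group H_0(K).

Take the total order 1 < 2 < 3 < 4 < 5 < 6 < 7 < 8 < 9 on the vertex set. Then K (dimension 2) consists of the simplices:

  0-simplices (9): [1], [2], [3], [4], [5], [6], [7], [8], [9]
  1-simplices (27): (27 of them)
  2-simplices (18): [1,3,8], [1,3,9], [1,4,5], [1,4,9], [1,5,6], [1,6,8], [2,3,5], [2,3,9], [2,4,5], [2,4,8], [2,6,8], [2,6,9], [3,5,7], [3,7,8], [4,7,8], [4,7,9], [5,6,7], [6,7,9]

giving chain groups C_0 ≅ Z^9, C_1 ≅ Z^27, C_2 ≅ Z^18.

The boundary map ∂_1: C_1 → C_0 maps an edge to its endpoints' difference, ∂[p,q] = q − p. For instance
  ∂[2,3] = [3] − [2].
The 9×27 boundary matrix has rank 8 and Smith normal form diag(1,1,1,1,1,1,1,1).

Boundary ∂_2: C_2 → C_1 acts by ∂[p,q,r] = [q,r] − [p,r] + [p,q]. For instance
  ∂[4,7,9] = [7,9] − [4,9] + [4,7],
  ∂[6,7,9] = [7,9] − [6,9] + [6,7].
As a 27×18 matrix over Z this has rank 17, with invariant factors (1,1,1,1,1,1,1,1,1,1,1,1,1,1,1,1,1).

From H_k ≅ ker(∂_k) / im(∂_{k+1}) we obtain:

  H_0: rank C_0 − rank ∂_1 = 9 − 8 = 1, and the invariant factors of ∂_1 are all 1, so H_0 ≅ Z.

(K is a triangulation of the torus T^2.)

H_0 = Z.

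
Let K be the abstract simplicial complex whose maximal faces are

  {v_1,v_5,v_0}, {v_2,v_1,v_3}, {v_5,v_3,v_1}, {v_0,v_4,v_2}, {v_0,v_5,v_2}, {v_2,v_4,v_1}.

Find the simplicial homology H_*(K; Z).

H_0 = Z,  H_1 = Z,  H_2 = 0.

Fix the vertex order v_0 < v_1 < v_2 < v_3 < v_4 < v_5 and write every simplex with vertices in increasing order. Then dim K = 2 and the simplices of K are:

  0-simplices (6): [v_0], [v_1], [v_2], [v_3], [v_4], [v_5]
  1-simplices (12): [v_0,v_1], [v_0,v_2], [v_0,v_4], [v_0,v_5], [v_1,v_2], [v_1,v_3], [v_1,v_4], [v_1,v_5], [v_2,v_3], [v_2,v_4], [v_2,v_5], [v_3,v_5]
  2-simplices (6): [v_0,v_1,v_5], [v_0,v_2,v_4], [v_0,v_2,v_5], [v_1,v_2,v_3], [v_1,v_2,v_4], [v_1,v_3,v_5]

giving chain groups C_0 ≅ Z^6, C_1 ≅ Z^12, C_2 ≅ Z^6.

The boundary map ∂_1: C_1 → C_0 maps an edge to its endpoints' difference, ∂[p,q] = q − p.
As a 6×12 matrix over Z this has rank 5, with invariant factors (1,1,1,1,1).

The boundary map ∂_2: C_2 → C_1 acts by ∂[p,q,r] = [q,r] − [p,r] + [p,q]. For instance
  ∂[v_0,v_1,v_5] = [v_1,v_5] − [v_0,v_5] + [v_0,v_1],
  ∂[v_1,v_2,v_4] = [v_2,v_4] − [v_1,v_4] + [v_1,v_2].
As a 12×6 matrix over Z this has rank 6, with invariant factors (1,1,1,1,1,1).

Computing H_k = (kernel of ∂_k) / (image of ∂_{k+1}):

  H_0: rank C_0 − rank ∂_1 = 6 − 5 = 1, and the invariant factors of ∂_1 are all 1, so H_0 = Z.
  H_1: rank ker ∂_1 − rank ∂_2 = (12 − 5) − 6 = 1, and the invariant factors of ∂_2 are all 1, so H_1 = Z.
  H_2: rank ker ∂_2 − rank ∂_3 = (6 − 6) − 0 = 0, and there is no ∂_3, so H_2 = 0.

As a check, the Euler characteristic is 6 − 12 + 6 = 0, which agrees with 1 − 1 + 0 = 0.
(K is a triangulation of the cylinder S^1 x I.)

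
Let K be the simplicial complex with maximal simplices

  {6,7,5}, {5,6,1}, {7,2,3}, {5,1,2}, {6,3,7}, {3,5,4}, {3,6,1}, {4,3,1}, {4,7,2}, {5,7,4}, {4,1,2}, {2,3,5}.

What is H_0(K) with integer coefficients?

H_0 = Z.

K has 7 vertices, 18 edges, 12 triangles.
rank ∂_0 = 0, rank ∂_1 = 6 ⇒ b_0 = 7 − 0 − 6 = 1; all invariant factors of ∂_1 are 1 so no torsion. So H_0 ≅ Z.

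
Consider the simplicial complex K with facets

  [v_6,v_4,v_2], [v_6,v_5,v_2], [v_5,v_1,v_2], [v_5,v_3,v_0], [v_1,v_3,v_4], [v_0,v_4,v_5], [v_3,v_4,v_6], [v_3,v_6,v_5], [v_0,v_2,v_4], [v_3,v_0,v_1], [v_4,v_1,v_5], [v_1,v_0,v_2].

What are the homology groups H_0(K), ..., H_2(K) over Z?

H_0 ≅ Z,  H_1 ≅ Z_2,  H_2 = 0.

Order the vertices as v_0 < v_1 < v_2 < v_3 < v_4 < v_5 < v_6. Listing each simplex with vertices in this order, K has dimension 2 with simplices:

  0-simplices (7): [v_0], [v_1], [v_2], [v_3], [v_4], [v_5], [v_6]
  1-simplices (18): (18 of them)
  2-simplices (12): (12 of them)

Hence C_0 ≅ Z^7, C_1 ≅ Z^18, C_2 ≅ Z^12.

The boundary map ∂_1: C_1 → C_0 sends each edge [p,q] (with p < q) to q − p.
The resulting 7×18 matrix has rank 6, and its Smith normal form has invariant factors (1,1,1,1,1,1).

∂_2: C_2 → C_1 sends each 2-simplex [p,q,r] to [q,r] − [p,r] + [p,q]. For instance
  ∂[v_2,v_4,v_6] = [v_4,v_6] − [v_2,v_6] + [v_2,v_4],
  ∂[v_3,v_4,v_6] = [v_4,v_6] − [v_3,v_6] + [v_3,v_4].
As a 18×12 matrix over Z this has rank 12, with invariant factors (1,1,1,1,1,1,1,1,1,1,1,2).

From H_k ≅ ker(∂_k) / im(∂_{k+1}) we obtain:

  H_0: rank C_0 − rank ∂_1 = 7 − 6 = 1, and the invariant factors of ∂_1 are all 1, so H_0 ≅ Z.
  H_1: rank ker ∂_1 − rank ∂_2 = (18 − 6) − 12 = 0, and ∂_2 has invariant factor 2 > 1, so H_1 ≅ Z_2.
  H_2: rank ker ∂_2 − rank ∂_3 = (12 − 12) − 0 = 0, and there is no ∂_3, so H_2 ≅ 0.

As a check, the Euler characteristic is 7 − 18 + 12 = 1, which agrees with 1 − 0 + 0 = 1.
(K is a triangulation of the real projective plane RP^2.)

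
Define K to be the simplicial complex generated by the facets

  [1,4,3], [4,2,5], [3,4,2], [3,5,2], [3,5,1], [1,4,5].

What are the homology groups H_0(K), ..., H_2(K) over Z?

Fix the vertex order 1 < 2 < 3 < 4 < 5 and write every simplex with vertices in increasing order. Then dim K = 2 and the simplices of K are:

  0-simplices (5): [1], [2], [3], [4], [5]
  1-simplices (9): [1,3], [1,4], [1,5], [2,3], [2,4], [2,5], [3,4], [3,5], [4,5]
  2-simplices (6): [1,3,4], [1,3,5], [1,4,5], [2,3,4], [2,3,5], [2,4,5]

Hence C_0 ≅ Z^5, C_1 ≅ Z^9, C_2 ≅ Z^6.

∂_1: C_1 → C_0 maps an edge to its endpoints' difference, ∂[p,q] = q − p. For instance
  ∂[2,5] = [5] − [2].
The resulting 5×9 matrix has rank 4, and its Smith normal form has invariant factors (1,1,1,1).

∂_2: C_2 → C_1 sends each 2-simplex [p,q,r] to [q,r] − [p,r] + [p,q]. For instance
  ∂[2,3,4] = [3,4] − [2,4] + [2,3],
  ∂[1,4,5] = [4,5] − [1,5] + [1,4].
As a 9×6 matrix over Z this has rank 5, with invariant factors (1,1,1,1,1).

Reading off H_k = ker ∂_k / im ∂_{k+1}:

  H_0: rank C_0 − rank ∂_1 = 5 − 4 = 1, and the invariant factors of ∂_1 are all 1, so H_0 = Z.
  H_1: rank ker ∂_1 − rank ∂_2 = (9 − 4) − 5 = 0, and the invariant factors of ∂_2 are all 1, so H_1 = 0.
  H_2: rank ker ∂_2 − rank ∂_3 = (6 − 5) − 0 = 1, and there is no ∂_3, so H_2 = Z.

(K is a triangulation of the 2-sphere S^2.)

H_0 = Z,  H_1 = 0,  H_2 = Z.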